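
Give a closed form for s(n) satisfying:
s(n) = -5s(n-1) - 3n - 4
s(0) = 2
First-order linear with linear forcing.
Homogeneous solution: s_h(n) = A·(-5)^n.
Try particular s_p(n) = pn + q. Substituting:
  pn + q = -5(p(n-1) + q) - 3n - 4.
Matching the n-coefficient: p = -5p - 3 ⇒ p = - \frac{1}{2}.
Matching constants: q = 5p - 5q - 4 ⇒ q = - \frac{13}{12}.
General: s(n) = A·(-5)^n - \frac{n}{2} - \frac{13}{12}.
Apply s(0) = 2: A - \frac{13}{12} = 2 ⇒ A = \frac{37}{12}.
So s(n) = \frac{37 \left(-5\right)^{n}}{12} - \frac{n}{2} - \frac{13}{12}.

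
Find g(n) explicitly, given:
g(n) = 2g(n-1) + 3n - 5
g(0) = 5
First-order linear with linear forcing.
Homogeneous solution: g_h(n) = A·(2)^n.
Try particular g_p(n) = pn + q. Substituting:
  pn + q = 2(p(n-1) + q) + 3n - 5.
Matching the n-coefficient: p = 2p + 3 ⇒ p = -3.
Matching constants: q = -2p + 2q - 5 ⇒ q = -1.
General: g(n) = A·(2)^n - 3 n - 1.
Apply g(0) = 5: A - 1 = 5 ⇒ A = 6.
So g(n) = 6 \cdot 2^{n} - 3 n - 1.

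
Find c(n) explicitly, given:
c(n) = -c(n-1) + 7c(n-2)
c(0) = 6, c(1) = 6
Characteristic equation: x² + x - 7 = 0.
Discriminant Δ = (-1)² + 4·(7) = 29.
Roots r₁,₂ = (-1 ± √29)/2, so r₁ = - \frac{1}{2} + \frac{\sqrt{29}}{2}, r₂ = - \frac{\sqrt{29}}{2} - \frac{1}{2}.
General solution: c(n) = A·r₁^n + B·r₂^n.
From the initial conditions, A + B = 6 and r₁A + r₂B = 6.
Since r₁ - r₂ = √29: A = (6 - (6)r₂)/√29 = \frac{9 \sqrt{29}}{29} + 3, and B = 6 - A = 3 - \frac{9 \sqrt{29}}{29}.
So c(n) = \left(\frac{9 \sqrt{29}}{29} + 3\right)\left(- \frac{1}{2} + \frac{\sqrt{29}}{2}\right)^n + \left(3 - \frac{9 \sqrt{29}}{29}\right)\left(- \frac{\sqrt{29}}{2} - \frac{1}{2}\right)^n.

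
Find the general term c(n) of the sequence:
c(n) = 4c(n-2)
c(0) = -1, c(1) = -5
Characteristic equation: x² - 4 = 0, which factors as (x - (2))(x - (-2)) = 0.
Roots r₁ = 2, r₂ = -2 (distinct).
General solution: c(n) = A·(2)^n + B·(-2)^n.
From c(0) = -1: A + B = -1.
From c(1) = -5: 2A - 2B = -5.
Solving: A = - \frac{7}{4}, B = \frac{3}{4}.
So c(n) = \frac{3 \left(-2\right)^{n}}{4} - \frac{7 \cdot 2^{n}}{4}.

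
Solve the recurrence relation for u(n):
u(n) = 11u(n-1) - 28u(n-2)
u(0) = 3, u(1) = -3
Characteristic equation: x² - 11x + 28 = 0, which factors as (x - (7))(x - (4)) = 0.
Roots r₁ = 7, r₂ = 4 (distinct).
General solution: u(n) = A·(7)^n + B·(4)^n.
From u(0) = 3: A + B = 3.
From u(1) = -3: 7A + 4B = -3.
Solving: A = -5, B = 8.
So u(n) = 8 \cdot 4^{n} - 5 \cdot 7^{n}.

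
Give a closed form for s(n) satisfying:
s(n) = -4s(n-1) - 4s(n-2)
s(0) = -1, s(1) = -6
Characteristic equation: x² + 4x + 4 = 0, which is (x - (-2))².
Repeated root r = -2.
General solution: s(n) = (A + Bn)·(-2)^n.
From s(0) = -1: A = -1.
From s(1) = -6: (A + B)·(-2) = -6 ⇒ B = 4.
So s(n) = \left(4 n - 1\right) \cdot (-2)^n.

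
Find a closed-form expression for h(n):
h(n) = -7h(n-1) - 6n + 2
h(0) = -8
First-order linear with linear forcing.
Homogeneous solution: h_h(n) = A·(-7)^n.
Try particular h_p(n) = pn + q. Substituting:
  pn + q = -7(p(n-1) + q) - 6n + 2.
Matching the n-coefficient: p = -7p - 6 ⇒ p = - \frac{3}{4}.
Matching constants: q = 7p - 7q + 2 ⇒ q = - \frac{13}{32}.
General: h(n) = A·(-7)^n - \frac{3 n}{4} - \frac{13}{32}.
Apply h(0) = -8: A - \frac{13}{32} = -8 ⇒ A = - \frac{243}{32}.
So h(n) = - \frac{243 \left(-7\right)^{n}}{32} - \frac{3 n}{4} - \frac{13}{32}.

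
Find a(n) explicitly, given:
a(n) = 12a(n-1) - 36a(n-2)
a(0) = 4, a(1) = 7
Characteristic equation: x² - 12x + 36 = 0, which is (x - (6))².
Repeated root r = 6.
General solution: a(n) = (A + Bn)·(6)^n.
From a(0) = 4: A = 4.
From a(1) = 7: (A + B)·(6) = 7 ⇒ B = - \frac{17}{6}.
So a(n) = \left(4 - \frac{17 n}{6}\right) \cdot (6)^n.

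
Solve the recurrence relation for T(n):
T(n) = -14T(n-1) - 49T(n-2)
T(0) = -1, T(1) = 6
Characteristic equation: x² + 14x + 49 = 0, which is (x - (-7))².
Repeated root r = -7.
General solution: T(n) = (A + Bn)·(-7)^n.
From T(0) = -1: A = -1.
From T(1) = 6: (A + B)·(-7) = 6 ⇒ B = \frac{1}{7}.
So T(n) = \left(\frac{n}{7} - 1\right) \cdot (-7)^n.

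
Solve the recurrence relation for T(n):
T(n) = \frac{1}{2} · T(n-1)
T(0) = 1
Pure geometric recurrence with ratio \frac{1}{2}.
By induction T(n) = T(0) · (\frac{1}{2})^n = \left(\frac{1}{2}\right)^{n}.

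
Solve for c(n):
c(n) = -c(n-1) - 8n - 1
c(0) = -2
First-order linear with linear forcing.
Homogeneous solution: c_h(n) = A·(-1)^n.
Try particular c_p(n) = pn + q. Substituting:
  pn + q = -(p(n-1) + q) - 8n - 1.
Matching the n-coefficient: p = -p - 8 ⇒ p = -4.
Matching constants: q = p - q - 1 ⇒ q = - \frac{5}{2}.
General: c(n) = A·(-1)^n - 4 n - \frac{5}{2}.
Apply c(0) = -2: A - \frac{5}{2} = -2 ⇒ A = \frac{1}{2}.
So c(n) = \frac{\left(-1\right)^{n}}{2} - 4 n - \frac{5}{2}.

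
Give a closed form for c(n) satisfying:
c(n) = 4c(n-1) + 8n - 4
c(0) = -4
First-order linear with linear forcing.
Homogeneous solution: c_h(n) = A·(4)^n.
Try particular c_p(n) = pn + q. Substituting:
  pn + q = 4(p(n-1) + q) + 8n - 4.
Matching the n-coefficient: p = 4p + 8 ⇒ p = - \frac{8}{3}.
Matching constants: q = -4p + 4q - 4 ⇒ q = - \frac{20}{9}.
General: c(n) = A·(4)^n - \frac{8 n}{3} - \frac{20}{9}.
Apply c(0) = -4: A - \frac{20}{9} = -4 ⇒ A = - \frac{16}{9}.
So c(n) = - \frac{16 \cdot 4^{n}}{9} - \frac{8 n}{3} - \frac{20}{9}.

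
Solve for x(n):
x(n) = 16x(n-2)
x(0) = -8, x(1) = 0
Characteristic equation: x² - 16 = 0, which factors as (x - (-4))(x - (4)) = 0.
Roots r₁ = -4, r₂ = 4 (distinct).
General solution: x(n) = A·(-4)^n + B·(4)^n.
From x(0) = -8: A + B = -8.
From x(1) = 0: -4A + 4B = 0.
Solving: A = -4, B = -4.
So x(n) = - 4 \left(-4\right)^{n} - 4 \cdot 4^{n}.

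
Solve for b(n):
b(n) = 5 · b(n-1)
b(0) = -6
Pure geometric recurrence with ratio 5.
By induction b(n) = b(0) · (5)^n = - 6 \cdot 5^{n}.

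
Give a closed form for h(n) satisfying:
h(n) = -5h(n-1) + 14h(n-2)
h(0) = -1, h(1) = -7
Characteristic equation: x² + 5x - 14 = 0, which factors as (x - (2))(x - (-7)) = 0.
Roots r₁ = 2, r₂ = -7 (distinct).
General solution: h(n) = A·(2)^n + B·(-7)^n.
From h(0) = -1: A + B = -1.
From h(1) = -7: 2A - 7B = -7.
Solving: A = - \frac{14}{9}, B = \frac{5}{9}.
So h(n) = \frac{5 \left(-7\right)^{n}}{9} - \frac{14 \cdot 2^{n}}{9}.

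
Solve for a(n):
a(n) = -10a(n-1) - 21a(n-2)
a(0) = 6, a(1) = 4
Characteristic equation: x² + 10x + 21 = 0, which factors as (x - (-3))(x - (-7)) = 0.
Roots r₁ = -3, r₂ = -7 (distinct).
General solution: a(n) = A·(-3)^n + B·(-7)^n.
From a(0) = 6: A + B = 6.
From a(1) = 4: -3A - 7B = 4.
Solving: A = \frac{23}{2}, B = - \frac{11}{2}.
So a(n) = \frac{23 \left(-3\right)^{n}}{2} - \frac{11 \left(-7\right)^{n}}{2}.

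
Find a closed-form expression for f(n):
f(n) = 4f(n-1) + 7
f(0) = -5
First-order linear non-homogeneous.
Homogeneous solution: f_h(n) = A·(4)^n.
Try constant particular solution f_p = K: K = 4K + 7 ⇒ K = - \frac{7}{3}.
General: f(n) = A·(4)^n - \frac{7}{3}.
Apply f(0) = -5: A - \frac{7}{3} = -5 ⇒ A = - \frac{8}{3}.
So f(n) = - \frac{8 \cdot 4^{n}}{3} - \frac{7}{3}.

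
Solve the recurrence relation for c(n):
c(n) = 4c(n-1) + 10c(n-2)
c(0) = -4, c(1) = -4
Characteristic equation: x² - 4x - 10 = 0.
Discriminant Δ = (4)² + 4·(10) = 56.
Roots r₁,₂ = (4 ± √56)/2, so r₁ = 2 + \sqrt{14}, r₂ = 2 - \sqrt{14}.
General solution: c(n) = A·r₁^n + B·r₂^n.
From the initial conditions, A + B = -4 and r₁A + r₂B = -4.
Since r₁ - r₂ = √56: A = (-4 - (-4)r₂)/√56 = -2 + \frac{\sqrt{14}}{7}, and B = -4 - A = -2 - \frac{\sqrt{14}}{7}.
So c(n) = \left(-2 + \frac{\sqrt{14}}{7}\right)\left(2 + \sqrt{14}\right)^n + \left(-2 - \frac{\sqrt{14}}{7}\right)\left(2 - \sqrt{14}\right)^n.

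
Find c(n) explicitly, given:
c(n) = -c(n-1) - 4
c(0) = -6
First-order linear non-homogeneous.
Homogeneous solution: c_h(n) = A·(-1)^n.
Try constant particular solution c_p = K: K = -K - 4 ⇒ K = -2.
General: c(n) = A·(-1)^n - 2.
Apply c(0) = -6: A - 2 = -6 ⇒ A = -4.
So c(n) = - 4 \left(-1\right)^{n} - 2.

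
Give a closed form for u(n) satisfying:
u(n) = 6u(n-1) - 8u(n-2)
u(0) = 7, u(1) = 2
Characteristic equation: x² - 6x + 8 = 0, which factors as (x - (2))(x - (4)) = 0.
Roots r₁ = 2, r₂ = 4 (distinct).
General solution: u(n) = A·(2)^n + B·(4)^n.
From u(0) = 7: A + B = 7.
From u(1) = 2: 2A + 4B = 2.
Solving: A = 13, B = -6.
So u(n) = 13 \cdot 2^{n} - 6 \cdot 4^{n}.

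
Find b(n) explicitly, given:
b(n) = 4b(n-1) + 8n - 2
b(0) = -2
First-order linear with linear forcing.
Homogeneous solution: b_h(n) = A·(4)^n.
Try particular b_p(n) = pn + q. Substituting:
  pn + q = 4(p(n-1) + q) + 8n - 2.
Matching the n-coefficient: p = 4p + 8 ⇒ p = - \frac{8}{3}.
Matching constants: q = -4p + 4q - 2 ⇒ q = - \frac{26}{9}.
General: b(n) = A·(4)^n - \frac{8 n}{3} - \frac{26}{9}.
Apply b(0) = -2: A - \frac{26}{9} = -2 ⇒ A = \frac{8}{9}.
So b(n) = \frac{8 \cdot 4^{n}}{9} - \frac{8 n}{3} - \frac{26}{9}.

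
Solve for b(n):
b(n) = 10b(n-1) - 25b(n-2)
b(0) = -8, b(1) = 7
Characteristic equation: x² - 10x + 25 = 0, which is (x - (5))².
Repeated root r = 5.
General solution: b(n) = (A + Bn)·(5)^n.
From b(0) = -8: A = -8.
From b(1) = 7: (A + B)·(5) = 7 ⇒ B = \frac{47}{5}.
So b(n) = \left(\frac{47 n}{5} - 8\right) \cdot (5)^n.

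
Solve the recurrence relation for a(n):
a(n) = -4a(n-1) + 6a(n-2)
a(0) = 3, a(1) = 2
Characteristic equation: x² + 4x - 6 = 0.
Discriminant Δ = (-4)² + 4·(6) = 40.
Roots r₁,₂ = (-4 ± √40)/2, so r₁ = -2 + \sqrt{10}, r₂ = - \sqrt{10} - 2.
General solution: a(n) = A·r₁^n + B·r₂^n.
From the initial conditions, A + B = 3 and r₁A + r₂B = 2.
Since r₁ - r₂ = √40: A = (2 - (3)r₂)/√40 = \frac{2 \sqrt{10}}{5} + \frac{3}{2}, and B = 3 - A = \frac{3}{2} - \frac{2 \sqrt{10}}{5}.
So a(n) = \left(\frac{2 \sqrt{10}}{5} + \frac{3}{2}\right)\left(-2 + \sqrt{10}\right)^n + \left(\frac{3}{2} - \frac{2 \sqrt{10}}{5}\right)\left(- \sqrt{10} - 2\right)^n.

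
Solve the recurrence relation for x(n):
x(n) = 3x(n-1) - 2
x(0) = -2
First-order linear non-homogeneous.
Homogeneous solution: x_h(n) = A·(3)^n.
Try constant particular solution x_p = K: K = 3K - 2 ⇒ K = 1.
General: x(n) = A·(3)^n + 1.
Apply x(0) = -2: A + 1 = -2 ⇒ A = -3.
So x(n) = 1 - 3 \cdot 3^{n}.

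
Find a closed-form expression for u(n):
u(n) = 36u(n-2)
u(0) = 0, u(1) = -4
Characteristic equation: x² - 36 = 0, which factors as (x - (-6))(x - (6)) = 0.
Roots r₁ = -6, r₂ = 6 (distinct).
General solution: u(n) = A·(-6)^n + B·(6)^n.
From u(0) = 0: A + B = 0.
From u(1) = -4: -6A + 6B = -4.
Solving: A = \frac{1}{3}, B = - \frac{1}{3}.
So u(n) = \frac{\left(-6\right)^{n}}{3} - \frac{6^{n}}{3}.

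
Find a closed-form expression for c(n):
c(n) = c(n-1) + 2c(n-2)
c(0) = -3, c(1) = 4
Characteristic equation: x² - x - 2 = 0, which factors as (x - (-1))(x - (2)) = 0.
Roots r₁ = -1, r₂ = 2 (distinct).
General solution: c(n) = A·(-1)^n + B·(2)^n.
From c(0) = -3: A + B = -3.
From c(1) = 4: -A + 2B = 4.
Solving: A = - \frac{10}{3}, B = \frac{1}{3}.
So c(n) = - \frac{10 \left(-1\right)^{n}}{3} + \frac{2^{n}}{3}.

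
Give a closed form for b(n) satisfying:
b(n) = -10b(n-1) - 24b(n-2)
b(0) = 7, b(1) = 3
Characteristic equation: x² + 10x + 24 = 0, which factors as (x - (-4))(x - (-6)) = 0.
Roots r₁ = -4, r₂ = -6 (distinct).
General solution: b(n) = A·(-4)^n + B·(-6)^n.
From b(0) = 7: A + B = 7.
From b(1) = 3: -4A - 6B = 3.
Solving: A = \frac{45}{2}, B = - \frac{31}{2}.
So b(n) = \frac{45 \left(-4\right)^{n}}{2} - \frac{31 \left(-6\right)^{n}}{2}.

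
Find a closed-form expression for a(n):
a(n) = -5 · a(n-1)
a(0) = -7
Pure geometric recurrence with ratio -5.
By induction a(n) = a(0) · (-5)^n = - 7 \left(-5\right)^{n}.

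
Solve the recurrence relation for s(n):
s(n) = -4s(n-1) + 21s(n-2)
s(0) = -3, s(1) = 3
Characteristic equation: x² + 4x - 21 = 0, which factors as (x - (-7))(x - (3)) = 0.
Roots r₁ = -7, r₂ = 3 (distinct).
General solution: s(n) = A·(-7)^n + B·(3)^n.
From s(0) = -3: A + B = -3.
From s(1) = 3: -7A + 3B = 3.
Solving: A = - \frac{6}{5}, B = - \frac{9}{5}.
So s(n) = - \frac{6 \left(-7\right)^{n}}{5} - \frac{9 \cdot 3^{n}}{5}.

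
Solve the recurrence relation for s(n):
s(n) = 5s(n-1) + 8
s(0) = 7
First-order linear non-homogeneous.
Homogeneous solution: s_h(n) = A·(5)^n.
Try constant particular solution s_p = K: K = 5K + 8 ⇒ K = -2.
General: s(n) = A·(5)^n - 2.
Apply s(0) = 7: A - 2 = 7 ⇒ A = 9.
So s(n) = 9 \cdot 5^{n} - 2.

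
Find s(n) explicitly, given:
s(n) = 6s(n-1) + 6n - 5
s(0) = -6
First-order linear with linear forcing.
Homogeneous solution: s_h(n) = A·(6)^n.
Try particular s_p(n) = pn + q. Substituting:
  pn + q = 6(p(n-1) + q) + 6n - 5.
Matching the n-coefficient: p = 6p + 6 ⇒ p = - \frac{6}{5}.
Matching constants: q = -6p + 6q - 5 ⇒ q = - \frac{11}{25}.
General: s(n) = A·(6)^n - \frac{6 n}{5} - \frac{11}{25}.
Apply s(0) = -6: A - \frac{11}{25} = -6 ⇒ A = - \frac{139}{25}.
So s(n) = - \frac{139 \cdot 6^{n}}{25} - \frac{6 n}{5} - \frac{11}{25}.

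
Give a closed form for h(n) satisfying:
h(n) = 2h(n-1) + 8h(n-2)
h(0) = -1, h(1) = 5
Characteristic equation: x² - 2x - 8 = 0, which factors as (x - (-2))(x - (4)) = 0.
Roots r₁ = -2, r₂ = 4 (distinct).
General solution: h(n) = A·(-2)^n + B·(4)^n.
From h(0) = -1: A + B = -1.
From h(1) = 5: -2A + 4B = 5.
Solving: A = - \frac{3}{2}, B = \frac{1}{2}.
So h(n) = - \frac{3 \left(-2\right)^{n}}{2} + \frac{4^{n}}{2}.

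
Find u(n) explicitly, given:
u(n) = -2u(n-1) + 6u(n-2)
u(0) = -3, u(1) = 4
Characteristic equation: x² + 2x - 6 = 0.
Discriminant Δ = (-2)² + 4·(6) = 28.
Roots r₁,₂ = (-2 ± √28)/2, so r₁ = -1 + \sqrt{7}, r₂ = - \sqrt{7} - 1.
General solution: u(n) = A·r₁^n + B·r₂^n.
From the initial conditions, A + B = -3 and r₁A + r₂B = 4.
Since r₁ - r₂ = √28: A = (4 - (-3)r₂)/√28 = - \frac{3}{2} + \frac{\sqrt{7}}{14}, and B = -3 - A = - \frac{3}{2} - \frac{\sqrt{7}}{14}.
So u(n) = \left(- \frac{3}{2} + \frac{\sqrt{7}}{14}\right)\left(-1 + \sqrt{7}\right)^n + \left(- \frac{3}{2} - \frac{\sqrt{7}}{14}\right)\left(- \sqrt{7} - 1\right)^n.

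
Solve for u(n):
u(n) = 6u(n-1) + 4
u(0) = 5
First-order linear non-homogeneous.
Homogeneous solution: u_h(n) = A·(6)^n.
Try constant particular solution u_p = K: K = 6K + 4 ⇒ K = - \frac{4}{5}.
General: u(n) = A·(6)^n - \frac{4}{5}.
Apply u(0) = 5: A - \frac{4}{5} = 5 ⇒ A = \frac{29}{5}.
So u(n) = \frac{29 \cdot 6^{n}}{5} - \frac{4}{5}.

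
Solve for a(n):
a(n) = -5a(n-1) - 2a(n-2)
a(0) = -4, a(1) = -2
Characteristic equation: x² + 5x + 2 = 0.
Discriminant Δ = (-5)² + 4·(-2) = 17.
Roots r₁,₂ = (-5 ± √17)/2, so r₁ = - \frac{5}{2} + \frac{\sqrt{17}}{2}, r₂ = - \frac{5}{2} - \frac{\sqrt{17}}{2}.
General solution: a(n) = A·r₁^n + B·r₂^n.
From the initial conditions, A + B = -4 and r₁A + r₂B = -2.
Since r₁ - r₂ = √17: A = (-2 - (-4)r₂)/√17 = - \frac{12 \sqrt{17}}{17} - 2, and B = -4 - A = -2 + \frac{12 \sqrt{17}}{17}.
So a(n) = \left(- \frac{12 \sqrt{17}}{17} - 2\right)\left(- \frac{5}{2} + \frac{\sqrt{17}}{2}\right)^n + \left(-2 + \frac{12 \sqrt{17}}{17}\right)\left(- \frac{5}{2} - \frac{\sqrt{17}}{2}\right)^n.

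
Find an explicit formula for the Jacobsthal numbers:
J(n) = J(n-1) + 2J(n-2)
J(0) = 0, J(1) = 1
This is the Jacobsthal sequence.
Characteristic equation: x² - x - 2 = 0; roots r₁ = 2, r₂ = -1.
General: J(n) = A·r₁^n + B·r₂^n. Solving with J(0)=0, J(1)=1 gives A = \frac{1}{3}, B = - \frac{1}{3}.
So J(n) = - \frac{\left(-1\right)^{n}}{3} + \frac{2^{n}}{3}.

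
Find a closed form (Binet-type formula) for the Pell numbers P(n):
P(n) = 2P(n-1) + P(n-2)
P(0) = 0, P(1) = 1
This is the Pell sequence.
Characteristic equation: x² - 2x - 1 = 0; roots r₁ = 1 + \sqrt{2}, r₂ = 1 - \sqrt{2}.
General: P(n) = A·r₁^n + B·r₂^n. Solving with P(0)=0, P(1)=1 gives A = \frac{\sqrt{2}}{4}, B = - \frac{\sqrt{2}}{4}.
So P(n) = \frac{\sqrt{2} \left(- \left(1 - \sqrt{2}\right)^{n} + \left(1 + \sqrt{2}\right)^{n}\right)}{4}.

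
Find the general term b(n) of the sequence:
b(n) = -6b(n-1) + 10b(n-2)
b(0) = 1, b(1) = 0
Characteristic equation: x² + 6x - 10 = 0.
Discriminant Δ = (-6)² + 4·(10) = 76.
Roots r₁,₂ = (-6 ± √76)/2, so r₁ = -3 + \sqrt{19}, r₂ = - \sqrt{19} - 3.
General solution: b(n) = A·r₁^n + B·r₂^n.
From the initial conditions, A + B = 1 and r₁A + r₂B = 0.
Since r₁ - r₂ = √76: A = (0 - (1)r₂)/√76 = \frac{3 \sqrt{19}}{38} + \frac{1}{2}, and B = 1 - A = \frac{1}{2} - \frac{3 \sqrt{19}}{38}.
So b(n) = \left(\frac{3 \sqrt{19}}{38} + \frac{1}{2}\right)\left(-3 + \sqrt{19}\right)^n + \left(\frac{1}{2} - \frac{3 \sqrt{19}}{38}\right)\left(- \sqrt{19} - 3\right)^n.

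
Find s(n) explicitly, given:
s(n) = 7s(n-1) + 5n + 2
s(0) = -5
First-order linear with linear forcing.
Homogeneous solution: s_h(n) = A·(7)^n.
Try particular s_p(n) = pn + q. Substituting:
  pn + q = 7(p(n-1) + q) + 5n + 2.
Matching the n-coefficient: p = 7p + 5 ⇒ p = - \frac{5}{6}.
Matching constants: q = -7p + 7q + 2 ⇒ q = - \frac{47}{36}.
General: s(n) = A·(7)^n - \frac{5 n}{6} - \frac{47}{36}.
Apply s(0) = -5: A - \frac{47}{36} = -5 ⇒ A = - \frac{133}{36}.
So s(n) = - \frac{133 \cdot 7^{n}}{36} - \frac{5 n}{6} - \frac{47}{36}.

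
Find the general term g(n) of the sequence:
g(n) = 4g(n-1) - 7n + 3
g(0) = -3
First-order linear with linear forcing.
Homogeneous solution: g_h(n) = A·(4)^n.
Try particular g_p(n) = pn + q. Substituting:
  pn + q = 4(p(n-1) + q) - 7n + 3.
Matching the n-coefficient: p = 4p - 7 ⇒ p = \frac{7}{3}.
Matching constants: q = -4p + 4q + 3 ⇒ q = \frac{19}{9}.
General: g(n) = A·(4)^n + \frac{7 n}{3} + \frac{19}{9}.
Apply g(0) = -3: A + \frac{19}{9} = -3 ⇒ A = - \frac{46}{9}.
So g(n) = - \frac{46 \cdot 4^{n}}{9} + \frac{7 n}{3} + \frac{19}{9}.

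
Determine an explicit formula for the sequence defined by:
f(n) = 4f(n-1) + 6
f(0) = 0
First-order linear non-homogeneous.
Homogeneous solution: f_h(n) = A·(4)^n.
Try constant particular solution f_p = K: K = 4K + 6 ⇒ K = -2.
General: f(n) = A·(4)^n - 2.
Apply f(0) = 0: A - 2 = 0 ⇒ A = 2.
So f(n) = 2 \cdot 4^{n} - 2.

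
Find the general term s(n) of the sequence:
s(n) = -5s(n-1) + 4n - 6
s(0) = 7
First-order linear with linear forcing.
Homogeneous solution: s_h(n) = A·(-5)^n.
Try particular s_p(n) = pn + q. Substituting:
  pn + q = -5(p(n-1) + q) + 4n - 6.
Matching the n-coefficient: p = -5p + 4 ⇒ p = \frac{2}{3}.
Matching constants: q = 5p - 5q - 6 ⇒ q = - \frac{4}{9}.
General: s(n) = A·(-5)^n + \frac{2 n}{3} - \frac{4}{9}.
Apply s(0) = 7: A - \frac{4}{9} = 7 ⇒ A = \frac{67}{9}.
So s(n) = \frac{67 \left(-5\right)^{n}}{9} + \frac{2 n}{3} - \frac{4}{9}.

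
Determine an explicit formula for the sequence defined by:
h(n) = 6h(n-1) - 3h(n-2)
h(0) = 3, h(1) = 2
Characteristic equation: x² - 6x + 3 = 0.
Discriminant Δ = (6)² + 4·(-3) = 24.
Roots r₁,₂ = (6 ± √24)/2, so r₁ = \sqrt{6} + 3, r₂ = 3 - \sqrt{6}.
General solution: h(n) = A·r₁^n + B·r₂^n.
From the initial conditions, A + B = 3 and r₁A + r₂B = 2.
Since r₁ - r₂ = √24: A = (2 - (3)r₂)/√24 = \frac{3}{2} - \frac{7 \sqrt{6}}{12}, and B = 3 - A = \frac{7 \sqrt{6}}{12} + \frac{3}{2}.
So h(n) = \left(\frac{3}{2} - \frac{7 \sqrt{6}}{12}\right)\left(\sqrt{6} + 3\right)^n + \left(\frac{7 \sqrt{6}}{12} + \frac{3}{2}\right)\left(3 - \sqrt{6}\right)^n.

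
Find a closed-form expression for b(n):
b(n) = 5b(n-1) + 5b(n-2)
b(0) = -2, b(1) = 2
Characteristic equation: x² - 5x - 5 = 0.
Discriminant Δ = (5)² + 4·(5) = 45.
Roots r₁,₂ = (5 ± √45)/2, so r₁ = \frac{5}{2} + \frac{3 \sqrt{5}}{2}, r₂ = \frac{5}{2} - \frac{3 \sqrt{5}}{2}.
General solution: b(n) = A·r₁^n + B·r₂^n.
From the initial conditions, A + B = -2 and r₁A + r₂B = 2.
Since r₁ - r₂ = √45: A = (2 - (-2)r₂)/√45 = -1 + \frac{7 \sqrt{5}}{15}, and B = -2 - A = - \frac{7 \sqrt{5}}{15} - 1.
So b(n) = \left(-1 + \frac{7 \sqrt{5}}{15}\right)\left(\frac{5}{2} + \frac{3 \sqrt{5}}{2}\right)^n + \left(- \frac{7 \sqrt{5}}{15} - 1\right)\left(\frac{5}{2} - \frac{3 \sqrt{5}}{2}\right)^n.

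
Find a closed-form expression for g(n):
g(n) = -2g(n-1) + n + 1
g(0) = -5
First-order linear with linear forcing.
Homogeneous solution: g_h(n) = A·(-2)^n.
Try particular g_p(n) = pn + q. Substituting:
  pn + q = -2(p(n-1) + q) + n + 1.
Matching the n-coefficient: p = -2p + 1 ⇒ p = \frac{1}{3}.
Matching constants: q = 2p - 2q + 1 ⇒ q = \frac{5}{9}.
General: g(n) = A·(-2)^n + \frac{n}{3} + \frac{5}{9}.
Apply g(0) = -5: A + \frac{5}{9} = -5 ⇒ A = - \frac{50}{9}.
So g(n) = - \frac{50 \left(-2\right)^{n}}{9} + \frac{n}{3} + \frac{5}{9}.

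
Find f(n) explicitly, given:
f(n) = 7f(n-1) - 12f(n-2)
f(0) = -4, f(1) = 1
Characteristic equation: x² - 7x + 12 = 0, which factors as (x - (4))(x - (3)) = 0.
Roots r₁ = 4, r₂ = 3 (distinct).
General solution: f(n) = A·(4)^n + B·(3)^n.
From f(0) = -4: A + B = -4.
From f(1) = 1: 4A + 3B = 1.
Solving: A = 13, B = -17.
So f(n) = - 17 \cdot 3^{n} + 13 \cdot 4^{n}.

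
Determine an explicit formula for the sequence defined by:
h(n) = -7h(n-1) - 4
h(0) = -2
First-order linear non-homogeneous.
Homogeneous solution: h_h(n) = A·(-7)^n.
Try constant particular solution h_p = K: K = -7K - 4 ⇒ K = - \frac{1}{2}.
General: h(n) = A·(-7)^n - \frac{1}{2}.
Apply h(0) = -2: A - \frac{1}{2} = -2 ⇒ A = - \frac{3}{2}.
So h(n) = - \frac{3 \left(-7\right)^{n}}{2} - \frac{1}{2}.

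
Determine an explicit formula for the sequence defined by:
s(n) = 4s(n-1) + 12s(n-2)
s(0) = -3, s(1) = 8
Characteristic equation: x² - 4x - 12 = 0, which factors as (x - (6))(x - (-2)) = 0.
Roots r₁ = 6, r₂ = -2 (distinct).
General solution: s(n) = A·(6)^n + B·(-2)^n.
From s(0) = -3: A + B = -3.
From s(1) = 8: 6A - 2B = 8.
Solving: A = \frac{1}{4}, B = - \frac{13}{4}.
So s(n) = - \frac{13 \left(-2\right)^{n}}{4} + \frac{6^{n}}{4}.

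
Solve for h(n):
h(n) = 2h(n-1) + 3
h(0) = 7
First-order linear non-homogeneous.
Homogeneous solution: h_h(n) = A·(2)^n.
Try constant particular solution h_p = K: K = 2K + 3 ⇒ K = -3.
General: h(n) = A·(2)^n - 3.
Apply h(0) = 7: A - 3 = 7 ⇒ A = 10.
So h(n) = 10 \cdot 2^{n} - 3.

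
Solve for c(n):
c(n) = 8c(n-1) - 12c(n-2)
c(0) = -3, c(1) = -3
Characteristic equation: x² - 8x + 12 = 0, which factors as (x - (2))(x - (6)) = 0.
Roots r₁ = 2, r₂ = 6 (distinct).
General solution: c(n) = A·(2)^n + B·(6)^n.
From c(0) = -3: A + B = -3.
From c(1) = -3: 2A + 6B = -3.
Solving: A = - \frac{15}{4}, B = \frac{3}{4}.
So c(n) = - \frac{15 \cdot 2^{n}}{4} + \frac{3 \cdot 6^{n}}{4}.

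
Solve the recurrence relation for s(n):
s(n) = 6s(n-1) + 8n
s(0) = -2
First-order linear with linear forcing.
Homogeneous solution: s_h(n) = A·(6)^n.
Try particular s_p(n) = pn + q. Substituting:
  pn + q = 6(p(n-1) + q) + 8n.
Matching the n-coefficient: p = 6p + 8 ⇒ p = - \frac{8}{5}.
Matching constants: q = -6p + 6q ⇒ q = - \frac{48}{25}.
General: s(n) = A·(6)^n - \frac{8 n}{5} - \frac{48}{25}.
Apply s(0) = -2: A - \frac{48}{25} = -2 ⇒ A = - \frac{2}{25}.
So s(n) = - \frac{2 \cdot 6^{n}}{25} - \frac{8 n}{5} - \frac{48}{25}.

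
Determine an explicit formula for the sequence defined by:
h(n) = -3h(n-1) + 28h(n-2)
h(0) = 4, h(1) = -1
Characteristic equation: x² + 3x - 28 = 0, which factors as (x - (-7))(x - (4)) = 0.
Roots r₁ = -7, r₂ = 4 (distinct).
General solution: h(n) = A·(-7)^n + B·(4)^n.
From h(0) = 4: A + B = 4.
From h(1) = -1: -7A + 4B = -1.
Solving: A = \frac{17}{11}, B = \frac{27}{11}.
So h(n) = \frac{17 \left(-7\right)^{n}}{11} + \frac{27 \cdot 4^{n}}{11}.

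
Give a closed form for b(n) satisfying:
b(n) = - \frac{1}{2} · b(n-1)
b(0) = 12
Pure geometric recurrence with ratio - \frac{1}{2}.
By induction b(n) = b(0) · (- \frac{1}{2})^n = 12 \left(- \frac{1}{2}\right)^{n}.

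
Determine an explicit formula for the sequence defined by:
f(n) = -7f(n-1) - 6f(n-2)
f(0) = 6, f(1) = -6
Characteristic equation: x² + 7x + 6 = 0, which factors as (x - (-6))(x - (-1)) = 0.
Roots r₁ = -6, r₂ = -1 (distinct).
General solution: f(n) = A·(-6)^n + B·(-1)^n.
From f(0) = 6: A + B = 6.
From f(1) = -6: -6A - B = -6.
Solving: A = 0, B = 6.
So f(n) = 6 \left(-1\right)^{n}.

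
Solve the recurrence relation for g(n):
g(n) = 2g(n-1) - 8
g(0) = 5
First-order linear non-homogeneous.
Homogeneous solution: g_h(n) = A·(2)^n.
Try constant particular solution g_p = K: K = 2K - 8 ⇒ K = 8.
General: g(n) = A·(2)^n + 8.
Apply g(0) = 5: A + 8 = 5 ⇒ A = -3.
So g(n) = 8 - 3 \cdot 2^{n}.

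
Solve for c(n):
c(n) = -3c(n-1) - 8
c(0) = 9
First-order linear non-homogeneous.
Homogeneous solution: c_h(n) = A·(-3)^n.
Try constant particular solution c_p = K: K = -3K - 8 ⇒ K = -2.
General: c(n) = A·(-3)^n - 2.
Apply c(0) = 9: A - 2 = 9 ⇒ A = 11.
So c(n) = 11 \left(-3\right)^{n} - 2.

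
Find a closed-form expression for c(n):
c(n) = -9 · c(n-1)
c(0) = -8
Pure geometric recurrence with ratio -9.
By induction c(n) = c(0) · (-9)^n = - 8 \left(-9\right)^{n}.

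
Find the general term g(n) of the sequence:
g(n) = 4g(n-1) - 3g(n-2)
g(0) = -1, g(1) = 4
Characteristic equation: x² - 4x + 3 = 0, which factors as (x - (1))(x - (3)) = 0.
Roots r₁ = 1, r₂ = 3 (distinct).
General solution: g(n) = A·(1)^n + B·(3)^n.
From g(0) = -1: A + B = -1.
From g(1) = 4: A + 3B = 4.
Solving: A = - \frac{7}{2}, B = \frac{5}{2}.
So g(n) = \frac{5 \cdot 3^{n}}{2} - \frac{7}{2}.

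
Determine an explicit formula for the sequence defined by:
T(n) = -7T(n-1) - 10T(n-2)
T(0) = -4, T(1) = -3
Characteristic equation: x² + 7x + 10 = 0, which factors as (x - (-5))(x - (-2)) = 0.
Roots r₁ = -5, r₂ = -2 (distinct).
General solution: T(n) = A·(-5)^n + B·(-2)^n.
From T(0) = -4: A + B = -4.
From T(1) = -3: -5A - 2B = -3.
Solving: A = \frac{11}{3}, B = - \frac{23}{3}.
So T(n) = - \frac{23 \left(-2\right)^{n}}{3} + \frac{11 \left(-5\right)^{n}}{3}.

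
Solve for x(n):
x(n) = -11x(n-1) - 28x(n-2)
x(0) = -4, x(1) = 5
Characteristic equation: x² + 11x + 28 = 0, which factors as (x - (-7))(x - (-4)) = 0.
Roots r₁ = -7, r₂ = -4 (distinct).
General solution: x(n) = A·(-7)^n + B·(-4)^n.
From x(0) = -4: A + B = -4.
From x(1) = 5: -7A - 4B = 5.
Solving: A = \frac{11}{3}, B = - \frac{23}{3}.
So x(n) = - \frac{23 \left(-4\right)^{n}}{3} + \frac{11 \left(-7\right)^{n}}{3}.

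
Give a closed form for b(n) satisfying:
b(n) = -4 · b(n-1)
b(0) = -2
Pure geometric recurrence with ratio -4.
By induction b(n) = b(0) · (-4)^n = - 2 \left(-4\right)^{n}.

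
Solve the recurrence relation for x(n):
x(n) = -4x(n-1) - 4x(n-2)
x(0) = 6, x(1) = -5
Characteristic equation: x² + 4x + 4 = 0, which is (x - (-2))².
Repeated root r = -2.
General solution: x(n) = (A + Bn)·(-2)^n.
From x(0) = 6: A = 6.
From x(1) = -5: (A + B)·(-2) = -5 ⇒ B = - \frac{7}{2}.
So x(n) = \left(6 - \frac{7 n}{2}\right) \cdot (-2)^n.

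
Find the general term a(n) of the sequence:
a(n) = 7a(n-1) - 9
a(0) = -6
First-order linear non-homogeneous.
Homogeneous solution: a_h(n) = A·(7)^n.
Try constant particular solution a_p = K: K = 7K - 9 ⇒ K = \frac{3}{2}.
General: a(n) = A·(7)^n + \frac{3}{2}.
Apply a(0) = -6: A + \frac{3}{2} = -6 ⇒ A = - \frac{15}{2}.
So a(n) = \frac{3}{2} - \frac{15 \cdot 7^{n}}{2}.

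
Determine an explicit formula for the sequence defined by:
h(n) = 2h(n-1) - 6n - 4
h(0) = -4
First-order linear with linear forcing.
Homogeneous solution: h_h(n) = A·(2)^n.
Try particular h_p(n) = pn + q. Substituting:
  pn + q = 2(p(n-1) + q) - 6n - 4.
Matching the n-coefficient: p = 2p - 6 ⇒ p = 6.
Matching constants: q = -2p + 2q - 4 ⇒ q = 16.
General: h(n) = A·(2)^n + 6 n + 16.
Apply h(0) = -4: A + 16 = -4 ⇒ A = -20.
So h(n) = - 20 \cdot 2^{n} + 6 n + 16.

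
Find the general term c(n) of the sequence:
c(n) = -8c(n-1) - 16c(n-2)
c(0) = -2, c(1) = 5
Characteristic equation: x² + 8x + 16 = 0, which is (x - (-4))².
Repeated root r = -4.
General solution: c(n) = (A + Bn)·(-4)^n.
From c(0) = -2: A = -2.
From c(1) = 5: (A + B)·(-4) = 5 ⇒ B = \frac{3}{4}.
So c(n) = \left(\frac{3 n}{4} - 2\right) \cdot (-4)^n.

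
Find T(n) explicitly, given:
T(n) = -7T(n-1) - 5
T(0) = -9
First-order linear non-homogeneous.
Homogeneous solution: T_h(n) = A·(-7)^n.
Try constant particular solution T_p = K: K = -7K - 5 ⇒ K = - \frac{5}{8}.
General: T(n) = A·(-7)^n - \frac{5}{8}.
Apply T(0) = -9: A - \frac{5}{8} = -9 ⇒ A = - \frac{67}{8}.
So T(n) = - \frac{67 \left(-7\right)^{n}}{8} - \frac{5}{8}.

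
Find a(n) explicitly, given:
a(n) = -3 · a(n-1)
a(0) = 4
Pure geometric recurrence with ratio -3.
By induction a(n) = a(0) · (-3)^n = 4 \left(-3\right)^{n}.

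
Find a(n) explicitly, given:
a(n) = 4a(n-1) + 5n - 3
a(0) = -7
First-order linear with linear forcing.
Homogeneous solution: a_h(n) = A·(4)^n.
Try particular a_p(n) = pn + q. Substituting:
  pn + q = 4(p(n-1) + q) + 5n - 3.
Matching the n-coefficient: p = 4p + 5 ⇒ p = - \frac{5}{3}.
Matching constants: q = -4p + 4q - 3 ⇒ q = - \frac{11}{9}.
General: a(n) = A·(4)^n - \frac{5 n}{3} - \frac{11}{9}.
Apply a(0) = -7: A - \frac{11}{9} = -7 ⇒ A = - \frac{52}{9}.
So a(n) = - \frac{52 \cdot 4^{n}}{9} - \frac{5 n}{3} - \frac{11}{9}.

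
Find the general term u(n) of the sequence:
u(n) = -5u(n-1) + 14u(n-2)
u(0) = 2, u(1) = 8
Characteristic equation: x² + 5x - 14 = 0, which factors as (x - (2))(x - (-7)) = 0.
Roots r₁ = 2, r₂ = -7 (distinct).
General solution: u(n) = A·(2)^n + B·(-7)^n.
From u(0) = 2: A + B = 2.
From u(1) = 8: 2A - 7B = 8.
Solving: A = \frac{22}{9}, B = - \frac{4}{9}.
So u(n) = - \frac{4 \left(-7\right)^{n}}{9} + \frac{22 \cdot 2^{n}}{9}.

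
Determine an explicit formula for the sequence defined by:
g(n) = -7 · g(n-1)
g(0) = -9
Pure geometric recurrence with ratio -7.
By induction g(n) = g(0) · (-7)^n = - 9 \left(-7\right)^{n}.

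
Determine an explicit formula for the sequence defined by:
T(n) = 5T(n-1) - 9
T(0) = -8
First-order linear non-homogeneous.
Homogeneous solution: T_h(n) = A·(5)^n.
Try constant particular solution T_p = K: K = 5K - 9 ⇒ K = \frac{9}{4}.
General: T(n) = A·(5)^n + \frac{9}{4}.
Apply T(0) = -8: A + \frac{9}{4} = -8 ⇒ A = - \frac{41}{4}.
So T(n) = \frac{9}{4} - \frac{41 \cdot 5^{n}}{4}.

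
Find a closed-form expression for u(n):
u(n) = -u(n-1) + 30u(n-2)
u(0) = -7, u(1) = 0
Characteristic equation: x² + x - 30 = 0, which factors as (x - (-6))(x - (5)) = 0.
Roots r₁ = -6, r₂ = 5 (distinct).
General solution: u(n) = A·(-6)^n + B·(5)^n.
From u(0) = -7: A + B = -7.
From u(1) = 0: -6A + 5B = 0.
Solving: A = - \frac{35}{11}, B = - \frac{42}{11}.
So u(n) = - \frac{35 \left(-6\right)^{n}}{11} - \frac{42 \cdot 5^{n}}{11}.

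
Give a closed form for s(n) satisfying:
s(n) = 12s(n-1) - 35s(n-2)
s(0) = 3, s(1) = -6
Characteristic equation: x² - 12x + 35 = 0, which factors as (x - (7))(x - (5)) = 0.
Roots r₁ = 7, r₂ = 5 (distinct).
General solution: s(n) = A·(7)^n + B·(5)^n.
From s(0) = 3: A + B = 3.
From s(1) = -6: 7A + 5B = -6.
Solving: A = - \frac{21}{2}, B = \frac{27}{2}.
So s(n) = \frac{27 \cdot 5^{n}}{2} - \frac{21 \cdot 7^{n}}{2}.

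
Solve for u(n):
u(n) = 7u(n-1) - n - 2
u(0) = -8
First-order linear with linear forcing.
Homogeneous solution: u_h(n) = A·(7)^n.
Try particular u_p(n) = pn + q. Substituting:
  pn + q = 7(p(n-1) + q) - n - 2.
Matching the n-coefficient: p = 7p - 1 ⇒ p = \frac{1}{6}.
Matching constants: q = -7p + 7q - 2 ⇒ q = \frac{19}{36}.
General: u(n) = A·(7)^n + \frac{n}{6} + \frac{19}{36}.
Apply u(0) = -8: A + \frac{19}{36} = -8 ⇒ A = - \frac{307}{36}.
So u(n) = - \frac{307 \cdot 7^{n}}{36} + \frac{n}{6} + \frac{19}{36}.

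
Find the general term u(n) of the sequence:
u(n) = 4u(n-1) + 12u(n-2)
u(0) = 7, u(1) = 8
Characteristic equation: x² - 4x - 12 = 0, which factors as (x - (6))(x - (-2)) = 0.
Roots r₁ = 6, r₂ = -2 (distinct).
General solution: u(n) = A·(6)^n + B·(-2)^n.
From u(0) = 7: A + B = 7.
From u(1) = 8: 6A - 2B = 8.
Solving: A = \frac{11}{4}, B = \frac{17}{4}.
So u(n) = \frac{17 \left(-2\right)^{n}}{4} + \frac{11 \cdot 6^{n}}{4}.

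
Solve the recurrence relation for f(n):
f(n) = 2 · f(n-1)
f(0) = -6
Pure geometric recurrence with ratio 2.
By induction f(n) = f(0) · (2)^n = - 6 \cdot 2^{n}.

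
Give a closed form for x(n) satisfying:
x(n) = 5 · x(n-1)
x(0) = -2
Pure geometric recurrence with ratio 5.
By induction x(n) = x(0) · (5)^n = - 2 \cdot 5^{n}.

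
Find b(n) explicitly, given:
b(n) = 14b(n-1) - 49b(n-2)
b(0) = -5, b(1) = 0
Characteristic equation: x² - 14x + 49 = 0, which is (x - (7))².
Repeated root r = 7.
General solution: b(n) = (A + Bn)·(7)^n.
From b(0) = -5: A = -5.
From b(1) = 0: (A + B)·(7) = 0 ⇒ B = 5.
So b(n) = \left(5 n - 5\right) \cdot (7)^n.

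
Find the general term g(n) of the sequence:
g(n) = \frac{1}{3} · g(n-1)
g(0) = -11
Pure geometric recurrence with ratio \frac{1}{3}.
By induction g(n) = g(0) · (\frac{1}{3})^n = - 11 \cdot 3^{- n}.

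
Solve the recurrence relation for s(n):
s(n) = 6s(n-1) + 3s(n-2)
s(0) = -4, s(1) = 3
Characteristic equation: x² - 6x - 3 = 0.
Discriminant Δ = (6)² + 4·(3) = 48.
Roots r₁,₂ = (6 ± √48)/2, so r₁ = 3 + 2 \sqrt{3}, r₂ = 3 - 2 \sqrt{3}.
General solution: s(n) = A·r₁^n + B·r₂^n.
From the initial conditions, A + B = -4 and r₁A + r₂B = 3.
Since r₁ - r₂ = √48: A = (3 - (-4)r₂)/√48 = -2 + \frac{5 \sqrt{3}}{4}, and B = -4 - A = - \frac{5 \sqrt{3}}{4} - 2.
So s(n) = \left(-2 + \frac{5 \sqrt{3}}{4}\right)\left(3 + 2 \sqrt{3}\right)^n + \left(- \frac{5 \sqrt{3}}{4} - 2\right)\left(3 - 2 \sqrt{3}\right)^n.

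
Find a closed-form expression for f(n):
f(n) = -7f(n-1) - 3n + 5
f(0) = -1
First-order linear with linear forcing.
Homogeneous solution: f_h(n) = A·(-7)^n.
Try particular f_p(n) = pn + q. Substituting:
  pn + q = -7(p(n-1) + q) - 3n + 5.
Matching the n-coefficient: p = -7p - 3 ⇒ p = - \frac{3}{8}.
Matching constants: q = 7p - 7q + 5 ⇒ q = \frac{19}{64}.
General: f(n) = A·(-7)^n - \frac{3 n}{8} + \frac{19}{64}.
Apply f(0) = -1: A + \frac{19}{64} = -1 ⇒ A = - \frac{83}{64}.
So f(n) = - \frac{83 \left(-7\right)^{n}}{64} - \frac{3 n}{8} + \frac{19}{64}.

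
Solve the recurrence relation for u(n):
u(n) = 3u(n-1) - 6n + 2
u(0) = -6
First-order linear with linear forcing.
Homogeneous solution: u_h(n) = A·(3)^n.
Try particular u_p(n) = pn + q. Substituting:
  pn + q = 3(p(n-1) + q) - 6n + 2.
Matching the n-coefficient: p = 3p - 6 ⇒ p = 3.
Matching constants: q = -3p + 3q + 2 ⇒ q = \frac{7}{2}.
General: u(n) = A·(3)^n + 3 n + \frac{7}{2}.
Apply u(0) = -6: A + \frac{7}{2} = -6 ⇒ A = - \frac{19}{2}.
So u(n) = - \frac{19 \cdot 3^{n}}{2} + 3 n + \frac{7}{2}.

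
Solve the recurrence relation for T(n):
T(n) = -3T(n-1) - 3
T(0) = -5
First-order linear non-homogeneous.
Homogeneous solution: T_h(n) = A·(-3)^n.
Try constant particular solution T_p = K: K = -3K - 3 ⇒ K = - \frac{3}{4}.
General: T(n) = A·(-3)^n - \frac{3}{4}.
Apply T(0) = -5: A - \frac{3}{4} = -5 ⇒ A = - \frac{17}{4}.
So T(n) = - \frac{17 \left(-3\right)^{n}}{4} - \frac{3}{4}.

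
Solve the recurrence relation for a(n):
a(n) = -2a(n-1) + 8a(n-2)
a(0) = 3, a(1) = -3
Characteristic equation: x² + 2x - 8 = 0, which factors as (x - (-4))(x - (2)) = 0.
Roots r₁ = -4, r₂ = 2 (distinct).
General solution: a(n) = A·(-4)^n + B·(2)^n.
From a(0) = 3: A + B = 3.
From a(1) = -3: -4A + 2B = -3.
Solving: A = \frac{3}{2}, B = \frac{3}{2}.
So a(n) = \frac{3 \left(-4\right)^{n}}{2} + \frac{3 \cdot 2^{n}}{2}.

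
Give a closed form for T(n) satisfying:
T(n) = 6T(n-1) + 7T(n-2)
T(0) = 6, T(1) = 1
Characteristic equation: x² - 6x - 7 = 0, which factors as (x - (-1))(x - (7)) = 0.
Roots r₁ = -1, r₂ = 7 (distinct).
General solution: T(n) = A·(-1)^n + B·(7)^n.
From T(0) = 6: A + B = 6.
From T(1) = 1: -A + 7B = 1.
Solving: A = \frac{41}{8}, B = \frac{7}{8}.
So T(n) = \frac{41 \left(-1\right)^{n}}{8} + \frac{7 \cdot 7^{n}}{8}.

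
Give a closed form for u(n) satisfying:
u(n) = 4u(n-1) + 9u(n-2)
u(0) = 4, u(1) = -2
Characteristic equation: x² - 4x - 9 = 0.
Discriminant Δ = (4)² + 4·(9) = 52.
Roots r₁,₂ = (4 ± √52)/2, so r₁ = 2 + \sqrt{13}, r₂ = 2 - \sqrt{13}.
General solution: u(n) = A·r₁^n + B·r₂^n.
From the initial conditions, A + B = 4 and r₁A + r₂B = -2.
Since r₁ - r₂ = √52: A = (-2 - (4)r₂)/√52 = 2 - \frac{5 \sqrt{13}}{13}, and B = 4 - A = \frac{5 \sqrt{13}}{13} + 2.
So u(n) = \left(2 - \frac{5 \sqrt{13}}{13}\right)\left(2 + \sqrt{13}\right)^n + \left(\frac{5 \sqrt{13}}{13} + 2\right)\left(2 - \sqrt{13}\right)^n.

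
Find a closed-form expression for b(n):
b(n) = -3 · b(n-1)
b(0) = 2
Pure geometric recurrence with ratio -3.
By induction b(n) = b(0) · (-3)^n = 2 \left(-3\right)^{n}.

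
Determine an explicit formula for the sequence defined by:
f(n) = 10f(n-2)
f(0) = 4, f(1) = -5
Characteristic equation: x² - 10 = 0.
Discriminant Δ = (0)² + 4·(10) = 40.
Roots r₁,₂ = (0 ± √40)/2, so r₁ = \sqrt{10}, r₂ = - \sqrt{10}.
General solution: f(n) = A·r₁^n + B·r₂^n.
From the initial conditions, A + B = 4 and r₁A + r₂B = -5.
Since r₁ - r₂ = √40: A = (-5 - (4)r₂)/√40 = 2 - \frac{\sqrt{10}}{4}, and B = 4 - A = \frac{\sqrt{10}}{4} + 2.
So f(n) = \left(2 - \frac{\sqrt{10}}{4}\right)\left(\sqrt{10}\right)^n + \left(\frac{\sqrt{10}}{4} + 2\right)\left(- \sqrt{10}\right)^n.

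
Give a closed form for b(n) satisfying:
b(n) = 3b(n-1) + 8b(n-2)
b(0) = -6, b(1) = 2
Characteristic equation: x² - 3x - 8 = 0.
Discriminant Δ = (3)² + 4·(8) = 41.
Roots r₁,₂ = (3 ± √41)/2, so r₁ = \frac{3}{2} + \frac{\sqrt{41}}{2}, r₂ = \frac{3}{2} - \frac{\sqrt{41}}{2}.
General solution: b(n) = A·r₁^n + B·r₂^n.
From the initial conditions, A + B = -6 and r₁A + r₂B = 2.
Since r₁ - r₂ = √41: A = (2 - (-6)r₂)/√41 = -3 + \frac{11 \sqrt{41}}{41}, and B = -6 - A = -3 - \frac{11 \sqrt{41}}{41}.
So b(n) = \left(-3 + \frac{11 \sqrt{41}}{41}\right)\left(\frac{3}{2} + \frac{\sqrt{41}}{2}\right)^n + \left(-3 - \frac{11 \sqrt{41}}{41}\right)\left(\frac{3}{2} - \frac{\sqrt{41}}{2}\right)^n.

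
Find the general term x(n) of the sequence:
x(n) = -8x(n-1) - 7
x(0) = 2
First-order linear non-homogeneous.
Homogeneous solution: x_h(n) = A·(-8)^n.
Try constant particular solution x_p = K: K = -8K - 7 ⇒ K = - \frac{7}{9}.
General: x(n) = A·(-8)^n - \frac{7}{9}.
Apply x(0) = 2: A - \frac{7}{9} = 2 ⇒ A = \frac{25}{9}.
So x(n) = \frac{25 \left(-8\right)^{n}}{9} - \frac{7}{9}.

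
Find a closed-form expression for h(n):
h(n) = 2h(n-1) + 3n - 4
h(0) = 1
First-order linear with linear forcing.
Homogeneous solution: h_h(n) = A·(2)^n.
Try particular h_p(n) = pn + q. Substituting:
  pn + q = 2(p(n-1) + q) + 3n - 4.
Matching the n-coefficient: p = 2p + 3 ⇒ p = -3.
Matching constants: q = -2p + 2q - 4 ⇒ q = -2.
General: h(n) = A·(2)^n - 3 n - 2.
Apply h(0) = 1: A - 2 = 1 ⇒ A = 3.
So h(n) = 3 \cdot 2^{n} - 3 n - 2.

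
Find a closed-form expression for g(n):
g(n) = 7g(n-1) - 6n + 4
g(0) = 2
First-order linear with linear forcing.
Homogeneous solution: g_h(n) = A·(7)^n.
Try particular g_p(n) = pn + q. Substituting:
  pn + q = 7(p(n-1) + q) - 6n + 4.
Matching the n-coefficient: p = 7p - 6 ⇒ p = 1.
Matching constants: q = -7p + 7q + 4 ⇒ q = \frac{1}{2}.
General: g(n) = A·(7)^n + n + \frac{1}{2}.
Apply g(0) = 2: A + \frac{1}{2} = 2 ⇒ A = \frac{3}{2}.
So g(n) = \frac{3 \cdot 7^{n}}{2} + n + \frac{1}{2}.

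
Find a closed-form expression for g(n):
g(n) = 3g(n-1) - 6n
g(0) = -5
First-order linear with linear forcing.
Homogeneous solution: g_h(n) = A·(3)^n.
Try particular g_p(n) = pn + q. Substituting:
  pn + q = 3(p(n-1) + q) - 6n.
Matching the n-coefficient: p = 3p - 6 ⇒ p = 3.
Matching constants: q = -3p + 3q ⇒ q = \frac{9}{2}.
General: g(n) = A·(3)^n + 3 n + \frac{9}{2}.
Apply g(0) = -5: A + \frac{9}{2} = -5 ⇒ A = - \frac{19}{2}.
So g(n) = - \frac{19 \cdot 3^{n}}{2} + 3 n + \frac{9}{2}.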